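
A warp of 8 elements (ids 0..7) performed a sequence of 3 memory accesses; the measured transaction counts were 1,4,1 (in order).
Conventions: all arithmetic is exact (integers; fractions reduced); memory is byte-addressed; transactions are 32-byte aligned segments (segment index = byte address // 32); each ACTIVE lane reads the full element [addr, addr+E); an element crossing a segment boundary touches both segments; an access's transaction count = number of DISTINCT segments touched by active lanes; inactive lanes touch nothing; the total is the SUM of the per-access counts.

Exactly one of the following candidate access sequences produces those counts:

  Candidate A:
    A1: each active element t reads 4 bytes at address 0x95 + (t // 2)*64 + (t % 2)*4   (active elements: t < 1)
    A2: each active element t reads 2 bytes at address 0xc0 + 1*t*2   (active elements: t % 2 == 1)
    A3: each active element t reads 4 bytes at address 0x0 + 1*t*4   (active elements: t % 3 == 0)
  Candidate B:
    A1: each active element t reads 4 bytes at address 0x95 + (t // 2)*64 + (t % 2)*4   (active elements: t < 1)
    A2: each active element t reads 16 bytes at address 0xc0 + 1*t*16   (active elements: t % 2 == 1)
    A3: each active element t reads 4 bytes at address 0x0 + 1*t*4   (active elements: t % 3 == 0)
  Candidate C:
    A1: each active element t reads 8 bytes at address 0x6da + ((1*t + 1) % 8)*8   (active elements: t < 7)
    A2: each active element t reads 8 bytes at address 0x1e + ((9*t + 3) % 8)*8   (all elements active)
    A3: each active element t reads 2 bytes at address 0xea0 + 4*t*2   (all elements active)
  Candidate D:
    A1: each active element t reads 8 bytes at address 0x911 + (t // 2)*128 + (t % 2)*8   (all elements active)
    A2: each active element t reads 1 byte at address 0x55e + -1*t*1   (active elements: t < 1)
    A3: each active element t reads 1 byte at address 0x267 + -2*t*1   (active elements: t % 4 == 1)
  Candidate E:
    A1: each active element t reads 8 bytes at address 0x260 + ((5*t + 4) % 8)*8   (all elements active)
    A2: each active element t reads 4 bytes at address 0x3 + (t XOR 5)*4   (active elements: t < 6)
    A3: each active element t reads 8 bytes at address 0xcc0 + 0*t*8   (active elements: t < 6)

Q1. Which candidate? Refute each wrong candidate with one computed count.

A: A2 gives 1 transaction, not 4
C: A1 gives 2 transactions, not 1
D: A1 gives 8 transactions, not 1
E: A1 gives 2 transactions, not 1
B: all counts match (1,4,1)

Answer: B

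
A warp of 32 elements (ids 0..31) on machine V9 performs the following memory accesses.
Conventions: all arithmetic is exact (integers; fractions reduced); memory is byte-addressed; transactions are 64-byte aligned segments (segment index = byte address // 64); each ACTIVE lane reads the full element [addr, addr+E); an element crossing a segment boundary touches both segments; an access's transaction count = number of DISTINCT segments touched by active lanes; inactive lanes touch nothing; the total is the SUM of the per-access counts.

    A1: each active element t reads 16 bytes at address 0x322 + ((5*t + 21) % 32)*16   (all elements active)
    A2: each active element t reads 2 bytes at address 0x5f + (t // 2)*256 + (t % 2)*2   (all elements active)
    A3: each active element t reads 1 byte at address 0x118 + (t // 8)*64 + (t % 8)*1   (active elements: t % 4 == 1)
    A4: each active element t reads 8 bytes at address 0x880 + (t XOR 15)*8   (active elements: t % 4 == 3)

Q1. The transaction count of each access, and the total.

A1: 9 transactions
A2: 16 transactions
A3: 4 transactions
A4: 4 transactions

Answer: 9,16,4,4; total 33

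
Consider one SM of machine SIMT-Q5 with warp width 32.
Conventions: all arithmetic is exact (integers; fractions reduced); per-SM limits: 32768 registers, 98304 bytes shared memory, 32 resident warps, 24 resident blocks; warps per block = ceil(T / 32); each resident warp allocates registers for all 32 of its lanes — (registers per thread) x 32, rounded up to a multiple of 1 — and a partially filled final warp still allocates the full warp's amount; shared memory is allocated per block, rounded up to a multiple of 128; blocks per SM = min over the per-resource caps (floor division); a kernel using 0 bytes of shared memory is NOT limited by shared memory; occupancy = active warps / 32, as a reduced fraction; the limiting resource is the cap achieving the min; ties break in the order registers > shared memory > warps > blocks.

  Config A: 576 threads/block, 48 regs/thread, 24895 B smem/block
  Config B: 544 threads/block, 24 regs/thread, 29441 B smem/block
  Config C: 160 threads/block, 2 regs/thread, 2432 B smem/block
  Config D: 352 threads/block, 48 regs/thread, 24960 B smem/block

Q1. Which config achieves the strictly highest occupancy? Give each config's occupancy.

occupancies: A 9/16, B 17/32, C 15/16, D 11/32

Answer: C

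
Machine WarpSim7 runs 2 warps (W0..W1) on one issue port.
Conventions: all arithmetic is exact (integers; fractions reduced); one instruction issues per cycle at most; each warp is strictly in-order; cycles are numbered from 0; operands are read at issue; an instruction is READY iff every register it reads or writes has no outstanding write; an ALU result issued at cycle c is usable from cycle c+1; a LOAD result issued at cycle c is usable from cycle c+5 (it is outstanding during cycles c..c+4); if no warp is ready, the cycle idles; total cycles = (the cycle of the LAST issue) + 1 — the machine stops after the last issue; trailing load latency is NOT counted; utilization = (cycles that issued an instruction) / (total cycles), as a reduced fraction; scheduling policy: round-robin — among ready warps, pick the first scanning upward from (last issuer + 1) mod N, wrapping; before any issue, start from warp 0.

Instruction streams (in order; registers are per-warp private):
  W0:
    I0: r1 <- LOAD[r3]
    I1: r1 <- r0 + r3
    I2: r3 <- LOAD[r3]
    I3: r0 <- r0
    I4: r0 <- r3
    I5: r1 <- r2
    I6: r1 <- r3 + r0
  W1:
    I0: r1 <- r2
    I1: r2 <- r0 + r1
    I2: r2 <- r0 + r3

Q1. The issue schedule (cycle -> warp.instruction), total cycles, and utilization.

cycle 0: W0.I0
cycle 1: W1.I0
cycle 2: W1.I1
cycle 3: W1.I2
cycle 4: idle
cycle 5: W0.I1
cycle 6: W0.I2
cycle 7: W0.I3
cycle 8: idle
cycle 9: idle
cycle 10: idle
cycle 11: W0.I4
cycle 12: W0.I5
cycle 13: W0.I6

Answer: 14 cycles, utilization 5/7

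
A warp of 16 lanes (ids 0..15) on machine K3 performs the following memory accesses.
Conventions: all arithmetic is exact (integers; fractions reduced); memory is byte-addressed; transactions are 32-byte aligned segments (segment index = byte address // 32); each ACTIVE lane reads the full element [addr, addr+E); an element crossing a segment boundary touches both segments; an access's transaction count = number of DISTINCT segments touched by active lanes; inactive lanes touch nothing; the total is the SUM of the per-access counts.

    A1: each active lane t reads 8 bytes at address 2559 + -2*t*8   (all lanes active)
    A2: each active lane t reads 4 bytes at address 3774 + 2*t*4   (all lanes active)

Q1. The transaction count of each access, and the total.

A1: 9 transactions
A2: 5 transactions

Answer: 9,5; total 14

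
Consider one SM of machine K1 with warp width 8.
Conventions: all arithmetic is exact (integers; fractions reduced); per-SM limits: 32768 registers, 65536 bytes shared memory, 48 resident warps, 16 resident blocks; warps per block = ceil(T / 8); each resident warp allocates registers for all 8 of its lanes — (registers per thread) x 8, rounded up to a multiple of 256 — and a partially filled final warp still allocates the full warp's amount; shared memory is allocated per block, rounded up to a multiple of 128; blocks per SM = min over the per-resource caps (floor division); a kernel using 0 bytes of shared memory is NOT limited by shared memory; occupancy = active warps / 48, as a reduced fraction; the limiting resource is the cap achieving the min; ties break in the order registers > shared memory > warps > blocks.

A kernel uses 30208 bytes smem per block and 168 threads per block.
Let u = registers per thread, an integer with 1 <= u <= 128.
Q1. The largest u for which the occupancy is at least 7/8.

Answer: u = 96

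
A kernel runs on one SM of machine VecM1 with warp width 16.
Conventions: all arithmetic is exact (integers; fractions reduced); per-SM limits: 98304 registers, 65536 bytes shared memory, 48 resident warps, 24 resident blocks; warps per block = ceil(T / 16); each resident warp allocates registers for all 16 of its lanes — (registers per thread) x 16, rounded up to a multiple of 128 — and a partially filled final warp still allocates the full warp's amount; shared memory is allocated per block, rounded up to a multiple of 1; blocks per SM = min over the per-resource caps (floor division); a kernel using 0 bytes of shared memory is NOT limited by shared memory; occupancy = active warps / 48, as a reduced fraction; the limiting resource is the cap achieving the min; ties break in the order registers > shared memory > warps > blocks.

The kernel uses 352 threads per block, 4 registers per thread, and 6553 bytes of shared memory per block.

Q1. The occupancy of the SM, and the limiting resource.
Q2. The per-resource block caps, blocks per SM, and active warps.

Answer: occupancy 11/12, limited by warps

registers: 34 blocks
shared memory: 10 blocks
warps: 2 blocks
blocks: 24 blocks

Answer: 2 blocks, 44 active warps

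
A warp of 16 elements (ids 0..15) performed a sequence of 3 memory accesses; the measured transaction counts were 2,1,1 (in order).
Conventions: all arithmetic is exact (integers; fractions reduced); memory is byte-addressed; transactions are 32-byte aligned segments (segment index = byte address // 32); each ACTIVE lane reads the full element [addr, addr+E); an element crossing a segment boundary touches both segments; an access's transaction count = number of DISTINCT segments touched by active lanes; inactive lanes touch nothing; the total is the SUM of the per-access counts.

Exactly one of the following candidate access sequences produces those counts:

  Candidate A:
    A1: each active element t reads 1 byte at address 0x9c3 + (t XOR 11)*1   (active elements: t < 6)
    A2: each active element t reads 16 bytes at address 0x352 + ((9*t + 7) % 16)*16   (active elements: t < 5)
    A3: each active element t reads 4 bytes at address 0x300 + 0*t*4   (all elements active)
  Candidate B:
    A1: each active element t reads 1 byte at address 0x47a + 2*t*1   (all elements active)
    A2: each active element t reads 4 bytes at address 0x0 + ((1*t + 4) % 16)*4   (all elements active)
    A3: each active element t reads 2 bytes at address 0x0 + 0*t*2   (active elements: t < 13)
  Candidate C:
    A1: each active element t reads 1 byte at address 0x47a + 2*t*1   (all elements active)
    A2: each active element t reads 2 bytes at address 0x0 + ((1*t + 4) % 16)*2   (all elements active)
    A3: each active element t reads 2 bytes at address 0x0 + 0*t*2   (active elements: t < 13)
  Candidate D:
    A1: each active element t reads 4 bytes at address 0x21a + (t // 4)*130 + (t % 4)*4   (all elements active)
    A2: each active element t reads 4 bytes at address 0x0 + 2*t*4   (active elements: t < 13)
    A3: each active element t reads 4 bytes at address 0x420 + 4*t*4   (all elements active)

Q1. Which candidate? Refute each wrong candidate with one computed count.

A: A1 gives 1 transaction, not 2
B: A2 gives 2 transactions, not 1
D: A1 gives 7 transactions, not 2
C: all counts match (2,1,1)

Answer: C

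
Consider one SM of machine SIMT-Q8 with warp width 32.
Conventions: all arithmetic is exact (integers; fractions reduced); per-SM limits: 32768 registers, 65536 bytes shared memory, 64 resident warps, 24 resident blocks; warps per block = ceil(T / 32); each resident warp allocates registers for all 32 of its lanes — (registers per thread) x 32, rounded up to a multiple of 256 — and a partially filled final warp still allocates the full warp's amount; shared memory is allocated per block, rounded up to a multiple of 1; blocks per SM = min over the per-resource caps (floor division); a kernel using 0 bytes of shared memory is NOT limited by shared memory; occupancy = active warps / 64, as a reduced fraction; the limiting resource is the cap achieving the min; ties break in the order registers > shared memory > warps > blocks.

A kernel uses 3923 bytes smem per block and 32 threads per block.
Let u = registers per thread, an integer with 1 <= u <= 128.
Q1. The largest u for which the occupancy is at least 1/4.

Answer: u = 64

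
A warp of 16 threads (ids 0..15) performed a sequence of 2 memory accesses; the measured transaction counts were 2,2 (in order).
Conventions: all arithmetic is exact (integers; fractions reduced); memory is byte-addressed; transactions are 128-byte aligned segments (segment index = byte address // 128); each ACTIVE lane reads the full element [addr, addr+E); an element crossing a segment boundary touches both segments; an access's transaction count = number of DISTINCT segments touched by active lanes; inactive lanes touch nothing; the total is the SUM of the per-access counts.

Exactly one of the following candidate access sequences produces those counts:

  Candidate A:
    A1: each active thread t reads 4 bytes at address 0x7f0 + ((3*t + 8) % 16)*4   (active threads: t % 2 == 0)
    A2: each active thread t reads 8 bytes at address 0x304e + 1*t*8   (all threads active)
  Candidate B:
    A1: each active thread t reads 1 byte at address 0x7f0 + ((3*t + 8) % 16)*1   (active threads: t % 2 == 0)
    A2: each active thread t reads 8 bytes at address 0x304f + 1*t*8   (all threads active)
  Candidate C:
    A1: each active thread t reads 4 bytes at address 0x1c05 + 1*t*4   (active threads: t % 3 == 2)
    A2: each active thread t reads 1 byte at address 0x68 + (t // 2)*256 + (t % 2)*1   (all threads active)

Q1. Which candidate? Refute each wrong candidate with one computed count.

B: A1 gives 1 transaction, not 2
C: A1 gives 1 transaction, not 2
A: all counts match (2,2)

Answer: A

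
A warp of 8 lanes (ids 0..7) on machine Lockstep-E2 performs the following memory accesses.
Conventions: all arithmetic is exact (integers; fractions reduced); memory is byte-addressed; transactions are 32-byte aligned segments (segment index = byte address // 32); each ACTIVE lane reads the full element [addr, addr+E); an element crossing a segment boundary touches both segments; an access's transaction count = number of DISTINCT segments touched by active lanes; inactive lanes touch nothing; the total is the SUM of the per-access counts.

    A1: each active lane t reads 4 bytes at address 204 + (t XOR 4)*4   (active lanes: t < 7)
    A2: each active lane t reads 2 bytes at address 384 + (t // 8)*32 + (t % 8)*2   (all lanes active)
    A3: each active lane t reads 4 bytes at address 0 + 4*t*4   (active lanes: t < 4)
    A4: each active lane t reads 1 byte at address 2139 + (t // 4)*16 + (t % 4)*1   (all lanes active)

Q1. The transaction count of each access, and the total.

A1: 2 transactions
A2: 1 transaction
A3: 2 transactions
A4: 2 transactions

Answer: 2,1,2,2; total 7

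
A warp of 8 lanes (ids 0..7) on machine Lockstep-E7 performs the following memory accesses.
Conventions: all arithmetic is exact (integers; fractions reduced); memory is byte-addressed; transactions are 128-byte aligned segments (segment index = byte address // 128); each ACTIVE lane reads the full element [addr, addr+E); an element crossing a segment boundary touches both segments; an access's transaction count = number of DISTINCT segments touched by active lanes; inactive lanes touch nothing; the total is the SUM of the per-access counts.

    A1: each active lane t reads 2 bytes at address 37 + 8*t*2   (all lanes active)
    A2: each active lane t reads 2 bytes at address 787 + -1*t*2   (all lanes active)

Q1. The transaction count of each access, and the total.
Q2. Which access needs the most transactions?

A1: 2 transactions
A2: 1 transaction

Answer: 2,1; total 3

Answer: A1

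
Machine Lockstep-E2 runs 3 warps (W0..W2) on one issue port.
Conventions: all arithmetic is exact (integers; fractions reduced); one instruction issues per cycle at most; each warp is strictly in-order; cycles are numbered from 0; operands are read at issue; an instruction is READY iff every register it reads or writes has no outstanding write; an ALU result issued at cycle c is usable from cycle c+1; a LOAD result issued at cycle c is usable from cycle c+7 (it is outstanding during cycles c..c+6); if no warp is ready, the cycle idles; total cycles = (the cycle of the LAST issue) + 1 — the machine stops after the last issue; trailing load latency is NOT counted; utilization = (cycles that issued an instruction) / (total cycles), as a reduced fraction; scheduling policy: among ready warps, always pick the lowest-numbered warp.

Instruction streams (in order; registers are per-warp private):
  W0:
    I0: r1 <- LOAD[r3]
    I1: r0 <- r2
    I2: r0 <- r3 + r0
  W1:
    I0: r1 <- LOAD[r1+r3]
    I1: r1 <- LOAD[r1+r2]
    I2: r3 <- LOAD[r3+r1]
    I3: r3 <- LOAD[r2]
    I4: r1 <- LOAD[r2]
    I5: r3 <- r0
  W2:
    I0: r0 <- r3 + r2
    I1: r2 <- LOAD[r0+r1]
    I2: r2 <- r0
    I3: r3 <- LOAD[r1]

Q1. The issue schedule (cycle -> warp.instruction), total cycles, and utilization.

cycle 0: W0.I0
cycle 1: W0.I1
cycle 2: W0.I2
cycle 3: W1.I0
cycle 4: W2.I0
cycle 5: W2.I1
cycle 6: idle
cycle 7: idle
cycle 8: idle
cycle 9: idle
cycle 10: W1.I1
cycle 11: idle
cycle 12: W2.I2
cycle 13: W2.I3
cycle 14: idle
cycle 15: idle
cycle 16: idle
cycle 17: W1.I2
cycle 18: idle
cycle 19: idle
cycle 20: idle
cycle 21: idle
cycle 22: idle
cycle 23: idle
cycle 24: W1.I3
cycle 25: W1.I4
cycle 26: idle
cycle 27: idle
cycle 28: idle
cycle 29: idle
cycle 30: idle
cycle 31: W1.I5

Answer: 32 cycles, utilization 13/32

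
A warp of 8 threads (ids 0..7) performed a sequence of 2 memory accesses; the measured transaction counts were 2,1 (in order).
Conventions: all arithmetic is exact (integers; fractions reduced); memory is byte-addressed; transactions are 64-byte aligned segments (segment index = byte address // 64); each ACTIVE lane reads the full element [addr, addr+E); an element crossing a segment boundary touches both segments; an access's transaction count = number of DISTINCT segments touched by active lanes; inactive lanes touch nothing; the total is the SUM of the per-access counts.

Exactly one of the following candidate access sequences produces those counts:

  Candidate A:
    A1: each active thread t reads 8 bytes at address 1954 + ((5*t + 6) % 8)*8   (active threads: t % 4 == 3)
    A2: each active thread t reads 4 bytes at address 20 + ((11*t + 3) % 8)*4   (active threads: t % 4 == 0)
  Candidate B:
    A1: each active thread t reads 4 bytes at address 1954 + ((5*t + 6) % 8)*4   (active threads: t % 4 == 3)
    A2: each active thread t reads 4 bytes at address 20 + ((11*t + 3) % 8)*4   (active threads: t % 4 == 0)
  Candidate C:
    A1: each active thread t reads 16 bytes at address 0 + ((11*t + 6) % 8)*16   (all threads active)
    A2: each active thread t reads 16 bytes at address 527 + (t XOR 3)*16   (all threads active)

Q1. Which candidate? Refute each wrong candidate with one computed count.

B: A1 gives 1 transaction, not 2
C: A2 gives 3 transactions, not 1
A: all counts match (2,1)

Answer: A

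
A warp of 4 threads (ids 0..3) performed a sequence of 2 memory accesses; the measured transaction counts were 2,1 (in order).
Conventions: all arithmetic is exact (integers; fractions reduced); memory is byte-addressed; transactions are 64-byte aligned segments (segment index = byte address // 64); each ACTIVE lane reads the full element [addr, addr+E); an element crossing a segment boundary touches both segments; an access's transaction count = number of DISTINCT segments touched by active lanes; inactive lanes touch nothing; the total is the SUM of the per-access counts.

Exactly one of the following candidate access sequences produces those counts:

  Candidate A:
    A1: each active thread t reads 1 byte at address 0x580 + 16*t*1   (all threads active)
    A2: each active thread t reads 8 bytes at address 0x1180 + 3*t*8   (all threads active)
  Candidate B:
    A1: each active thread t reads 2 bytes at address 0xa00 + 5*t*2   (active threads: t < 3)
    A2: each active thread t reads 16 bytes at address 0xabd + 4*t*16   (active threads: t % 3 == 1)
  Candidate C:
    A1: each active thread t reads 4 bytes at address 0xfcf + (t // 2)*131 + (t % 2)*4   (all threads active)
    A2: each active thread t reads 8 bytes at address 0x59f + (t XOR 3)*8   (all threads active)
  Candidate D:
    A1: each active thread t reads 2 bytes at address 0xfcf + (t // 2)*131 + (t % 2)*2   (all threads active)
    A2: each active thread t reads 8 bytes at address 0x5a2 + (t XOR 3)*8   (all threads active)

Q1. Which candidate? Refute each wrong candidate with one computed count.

A: A1 gives 1 transaction, not 2
B: A1 gives 1 transaction, not 2
D: A2 gives 2 transactions, not 1
C: all counts match (2,1)

Answer: C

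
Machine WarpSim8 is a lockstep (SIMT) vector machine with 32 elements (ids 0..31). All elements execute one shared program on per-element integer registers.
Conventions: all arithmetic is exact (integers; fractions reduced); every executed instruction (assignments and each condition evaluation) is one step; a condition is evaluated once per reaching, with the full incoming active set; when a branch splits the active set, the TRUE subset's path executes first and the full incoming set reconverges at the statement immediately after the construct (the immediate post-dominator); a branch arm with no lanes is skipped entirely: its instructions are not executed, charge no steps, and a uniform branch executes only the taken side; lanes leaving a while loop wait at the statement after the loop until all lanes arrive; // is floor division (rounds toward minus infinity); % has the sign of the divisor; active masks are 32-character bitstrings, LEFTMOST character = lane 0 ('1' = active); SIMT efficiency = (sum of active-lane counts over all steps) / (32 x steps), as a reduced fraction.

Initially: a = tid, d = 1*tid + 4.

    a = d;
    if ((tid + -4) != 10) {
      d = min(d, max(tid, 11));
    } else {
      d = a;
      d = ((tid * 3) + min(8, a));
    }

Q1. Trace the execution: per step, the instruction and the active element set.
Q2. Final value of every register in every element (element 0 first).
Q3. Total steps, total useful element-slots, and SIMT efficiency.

step 0: a <- d                       11111111111111111111111111111111
step 1: eval ((tid + -4) != 10)      11111111111111111111111111111111
step 2: d <- min(d, max(tid, 11))    11111111111111011111111111111111
step 3: d <- a                       00000000000000100000000000000000
step 4: d <- ((tid * 3) + min(8, a)) 00000000000000100000000000000000

Answer: 5 steps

a: 4,5,6,7,8,9,10,11,12,13,14,15,16,17,18,19,20,21,22,23,24,25,26,27,28,29,30,31,32,33,34,35
d: 4,5,6,7,8,9,10,11,11,11,11,11,12,13,50,15,16,17,18,19,20,21,22,23,24,25,26,27,28,29,30,31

steps = 5; useful = 97; efficiency = 97/160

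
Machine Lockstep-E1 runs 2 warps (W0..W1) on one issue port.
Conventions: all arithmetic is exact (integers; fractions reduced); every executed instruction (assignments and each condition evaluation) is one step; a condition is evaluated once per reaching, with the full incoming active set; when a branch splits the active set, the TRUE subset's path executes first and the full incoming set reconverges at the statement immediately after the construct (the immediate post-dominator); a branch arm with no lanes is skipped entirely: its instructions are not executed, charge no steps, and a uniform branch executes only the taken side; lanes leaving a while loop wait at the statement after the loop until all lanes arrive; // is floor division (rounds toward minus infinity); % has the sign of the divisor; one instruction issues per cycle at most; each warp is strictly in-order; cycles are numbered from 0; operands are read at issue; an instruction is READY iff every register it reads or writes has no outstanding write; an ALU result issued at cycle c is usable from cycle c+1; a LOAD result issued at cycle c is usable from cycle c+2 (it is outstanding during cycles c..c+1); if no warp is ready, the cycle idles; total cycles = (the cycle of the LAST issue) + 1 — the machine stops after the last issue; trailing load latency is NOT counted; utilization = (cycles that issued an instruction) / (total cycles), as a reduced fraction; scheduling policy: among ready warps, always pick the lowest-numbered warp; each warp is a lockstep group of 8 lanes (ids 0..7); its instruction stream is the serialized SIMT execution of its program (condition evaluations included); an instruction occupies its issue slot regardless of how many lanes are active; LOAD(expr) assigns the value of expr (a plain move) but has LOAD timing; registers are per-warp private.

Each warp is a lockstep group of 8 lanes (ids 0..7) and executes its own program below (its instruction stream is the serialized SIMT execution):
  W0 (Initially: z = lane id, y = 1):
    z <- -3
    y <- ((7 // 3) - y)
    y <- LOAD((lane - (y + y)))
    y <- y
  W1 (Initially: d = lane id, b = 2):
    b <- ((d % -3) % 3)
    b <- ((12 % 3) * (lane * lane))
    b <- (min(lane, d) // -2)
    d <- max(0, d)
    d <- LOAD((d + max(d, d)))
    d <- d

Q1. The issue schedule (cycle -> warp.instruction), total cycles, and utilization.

cycle 0: W0.I0
cycle 1: W0.I1
cycle 2: W0.I2
cycle 3: W1.I0
cycle 4: W0.I3
cycle 5: W1.I1
cycle 6: W1.I2
cycle 7: W1.I3
cycle 8: W1.I4
cycle 9: idle
cycle 10: W1.I5

Answer: 11 cycles, utilization 10/11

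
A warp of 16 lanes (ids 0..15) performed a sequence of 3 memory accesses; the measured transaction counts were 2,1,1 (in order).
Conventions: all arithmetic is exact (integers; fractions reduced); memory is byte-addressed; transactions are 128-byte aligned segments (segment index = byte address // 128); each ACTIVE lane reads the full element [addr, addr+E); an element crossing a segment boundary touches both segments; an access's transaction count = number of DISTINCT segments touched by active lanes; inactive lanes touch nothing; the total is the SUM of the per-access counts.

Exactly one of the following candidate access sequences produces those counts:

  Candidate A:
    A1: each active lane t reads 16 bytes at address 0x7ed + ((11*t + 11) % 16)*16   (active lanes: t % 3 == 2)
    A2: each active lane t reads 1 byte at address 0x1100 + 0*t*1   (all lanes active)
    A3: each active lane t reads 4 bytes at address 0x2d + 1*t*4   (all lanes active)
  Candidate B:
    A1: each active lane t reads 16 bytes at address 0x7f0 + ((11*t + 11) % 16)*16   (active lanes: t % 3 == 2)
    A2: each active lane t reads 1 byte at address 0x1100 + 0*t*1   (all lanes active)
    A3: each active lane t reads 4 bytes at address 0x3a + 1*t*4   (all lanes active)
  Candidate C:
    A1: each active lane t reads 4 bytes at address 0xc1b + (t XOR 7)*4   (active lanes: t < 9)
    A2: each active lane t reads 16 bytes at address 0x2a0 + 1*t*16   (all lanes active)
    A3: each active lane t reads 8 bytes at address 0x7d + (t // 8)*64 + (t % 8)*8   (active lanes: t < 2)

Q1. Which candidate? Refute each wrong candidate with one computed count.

B: A1 gives 1 transaction, not 2
C: A1 gives 1 transaction, not 2
A: all counts match (2,1,1)

Answer: A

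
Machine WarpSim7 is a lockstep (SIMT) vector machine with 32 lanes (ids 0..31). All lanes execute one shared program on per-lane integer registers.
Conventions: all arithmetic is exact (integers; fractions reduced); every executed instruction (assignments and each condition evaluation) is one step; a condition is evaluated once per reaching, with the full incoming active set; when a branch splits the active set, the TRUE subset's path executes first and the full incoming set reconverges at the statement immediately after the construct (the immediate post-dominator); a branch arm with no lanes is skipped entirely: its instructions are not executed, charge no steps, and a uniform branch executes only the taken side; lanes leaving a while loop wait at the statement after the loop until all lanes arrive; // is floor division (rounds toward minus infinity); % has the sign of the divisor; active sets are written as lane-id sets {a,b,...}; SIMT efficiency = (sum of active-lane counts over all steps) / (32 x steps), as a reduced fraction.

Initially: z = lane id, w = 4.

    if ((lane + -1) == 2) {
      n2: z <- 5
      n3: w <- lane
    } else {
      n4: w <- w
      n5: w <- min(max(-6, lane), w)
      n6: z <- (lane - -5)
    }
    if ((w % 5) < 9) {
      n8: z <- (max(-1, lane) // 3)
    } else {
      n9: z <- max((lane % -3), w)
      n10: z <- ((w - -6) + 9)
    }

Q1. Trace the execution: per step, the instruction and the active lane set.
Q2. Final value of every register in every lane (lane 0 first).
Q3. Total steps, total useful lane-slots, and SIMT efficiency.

step 0: eval ((lane + -1) == 2)      {0,1,2,3,4,5,6,7,8,9,10,11,12,13,14,15,16,17,18,19,20,21,22,23,24,25,26,27,28,29,30,31}
step 1: z <- 5                       {3}
step 2: w <- lane                    {3}
step 3: w <- w                       {0,1,2,4,5,6,7,8,9,10,11,12,13,14,15,16,17,18,19,20,21,22,23,24,25,26,27,28,29,30,31}
step 4: w <- min(max(-6, lane), w)   {0,1,2,4,5,6,7,8,9,10,11,12,13,14,15,16,17,18,19,20,21,22,23,24,25,26,27,28,29,30,31}
step 5: z <- (lane - -5)             {0,1,2,4,5,6,7,8,9,10,11,12,13,14,15,16,17,18,19,20,21,22,23,24,25,26,27,28,29,30,31}
step 6: eval ((w % 5) < 9)           {0,1,2,3,4,5,6,7,8,9,10,11,12,13,14,15,16,17,18,19,20,21,22,23,24,25,26,27,28,29,30,31}
step 7: z <- (max(-1, lane) // 3)    {0,1,2,3,4,5,6,7,8,9,10,11,12,13,14,15,16,17,18,19,20,21,22,23,24,25,26,27,28,29,30,31}

Answer: 8 steps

z: 0,0,0,1,1,1,2,2,2,3,3,3,4,4,4,5,5,5,6,6,6,7,7,7,8,8,8,9,9,9,10,10
w: 0,1,2,3,4,4,4,4,4,4,4,4,4,4,4,4,4,4,4,4,4,4,4,4,4,4,4,4,4,4,4,4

steps = 8; useful = 191; efficiency = 191/256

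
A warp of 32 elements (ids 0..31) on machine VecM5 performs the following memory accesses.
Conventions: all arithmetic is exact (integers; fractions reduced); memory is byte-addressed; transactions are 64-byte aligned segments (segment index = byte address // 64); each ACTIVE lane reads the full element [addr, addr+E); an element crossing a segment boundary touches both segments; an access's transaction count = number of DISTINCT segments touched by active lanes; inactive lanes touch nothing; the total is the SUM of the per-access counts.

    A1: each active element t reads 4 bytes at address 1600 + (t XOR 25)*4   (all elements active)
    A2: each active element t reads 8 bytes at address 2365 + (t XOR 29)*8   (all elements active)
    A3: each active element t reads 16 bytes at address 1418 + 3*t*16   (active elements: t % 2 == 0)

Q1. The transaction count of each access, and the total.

A1: 2 transactions
A2: 5 transactions
A3: 16 transactions

Answer: 2,5,16; total 23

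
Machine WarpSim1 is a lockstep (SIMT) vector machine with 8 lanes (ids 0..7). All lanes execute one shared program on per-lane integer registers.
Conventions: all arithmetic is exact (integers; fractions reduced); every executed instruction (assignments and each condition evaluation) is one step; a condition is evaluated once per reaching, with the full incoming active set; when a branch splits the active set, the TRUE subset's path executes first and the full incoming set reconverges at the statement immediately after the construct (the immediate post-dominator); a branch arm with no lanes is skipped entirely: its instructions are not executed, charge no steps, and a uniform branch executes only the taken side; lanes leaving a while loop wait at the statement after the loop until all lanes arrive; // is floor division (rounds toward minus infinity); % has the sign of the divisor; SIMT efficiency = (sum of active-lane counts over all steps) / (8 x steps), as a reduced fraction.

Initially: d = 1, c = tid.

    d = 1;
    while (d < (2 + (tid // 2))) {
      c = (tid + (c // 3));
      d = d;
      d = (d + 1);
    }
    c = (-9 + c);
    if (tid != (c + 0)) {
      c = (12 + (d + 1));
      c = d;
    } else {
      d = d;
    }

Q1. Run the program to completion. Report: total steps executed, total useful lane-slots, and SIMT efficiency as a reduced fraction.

Answer: 22 steps, 128 useful, 8/11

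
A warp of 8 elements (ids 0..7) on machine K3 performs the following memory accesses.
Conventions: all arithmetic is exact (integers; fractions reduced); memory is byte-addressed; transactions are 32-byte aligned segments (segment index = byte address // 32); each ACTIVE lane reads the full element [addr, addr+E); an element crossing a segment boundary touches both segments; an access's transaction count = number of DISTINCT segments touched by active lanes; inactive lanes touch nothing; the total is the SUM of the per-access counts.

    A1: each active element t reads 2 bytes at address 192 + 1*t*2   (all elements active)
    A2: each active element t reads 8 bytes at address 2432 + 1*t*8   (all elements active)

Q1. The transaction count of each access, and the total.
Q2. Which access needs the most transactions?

A1: 1 transaction
A2: 2 transactions

Answer: 1,2; total 3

Answer: A2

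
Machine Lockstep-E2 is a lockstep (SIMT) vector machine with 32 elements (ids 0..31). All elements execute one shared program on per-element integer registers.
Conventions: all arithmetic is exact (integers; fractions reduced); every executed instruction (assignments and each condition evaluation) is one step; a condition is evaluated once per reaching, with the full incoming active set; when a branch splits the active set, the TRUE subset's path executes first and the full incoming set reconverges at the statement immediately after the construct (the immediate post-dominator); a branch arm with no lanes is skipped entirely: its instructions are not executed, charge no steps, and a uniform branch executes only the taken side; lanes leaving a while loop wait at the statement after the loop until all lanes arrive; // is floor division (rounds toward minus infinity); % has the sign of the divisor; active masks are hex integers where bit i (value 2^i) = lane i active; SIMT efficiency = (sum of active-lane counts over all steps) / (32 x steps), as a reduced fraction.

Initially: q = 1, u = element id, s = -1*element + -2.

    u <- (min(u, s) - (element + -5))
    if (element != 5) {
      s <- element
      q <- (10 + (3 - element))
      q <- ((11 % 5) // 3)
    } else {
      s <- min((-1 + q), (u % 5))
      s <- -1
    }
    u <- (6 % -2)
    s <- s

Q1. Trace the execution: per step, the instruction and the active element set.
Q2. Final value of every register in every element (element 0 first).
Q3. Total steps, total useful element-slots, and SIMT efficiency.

step 0: u <- (min(u, s) - (element + -5)) 0xffffffff
step 1: eval (element != 5)          0xffffffff
step 2: s <- element                 0xffffffdf
step 3: q <- (10 + (3 - element))    0xffffffdf
step 4: q <- ((11 % 5) // 3)         0xffffffdf
step 5: s <- min((-1 + q), (u % 5))  0x00000020
step 6: s <- -1                      0x00000020
step 7: u <- (6 % -2)                0xffffffff
step 8: s <- s                       0xffffffff

Answer: 9 steps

q: 0,0,0,0,0,1,0,0,0,0,0,0,0,0,0,0,0,0,0,0,0,0,0,0,0,0,0,0,0,0,0,0
u: 0,0,0,0,0,0,0,0,0,0,0,0,0,0,0,0,0,0,0,0,0,0,0,0,0,0,0,0,0,0,0,0
s: 0,1,2,3,4,-1,6,7,8,9,10,11,12,13,14,15,16,17,18,19,20,21,22,23,24,25,26,27,28,29,30,31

steps = 9; useful = 223; efficiency = 223/288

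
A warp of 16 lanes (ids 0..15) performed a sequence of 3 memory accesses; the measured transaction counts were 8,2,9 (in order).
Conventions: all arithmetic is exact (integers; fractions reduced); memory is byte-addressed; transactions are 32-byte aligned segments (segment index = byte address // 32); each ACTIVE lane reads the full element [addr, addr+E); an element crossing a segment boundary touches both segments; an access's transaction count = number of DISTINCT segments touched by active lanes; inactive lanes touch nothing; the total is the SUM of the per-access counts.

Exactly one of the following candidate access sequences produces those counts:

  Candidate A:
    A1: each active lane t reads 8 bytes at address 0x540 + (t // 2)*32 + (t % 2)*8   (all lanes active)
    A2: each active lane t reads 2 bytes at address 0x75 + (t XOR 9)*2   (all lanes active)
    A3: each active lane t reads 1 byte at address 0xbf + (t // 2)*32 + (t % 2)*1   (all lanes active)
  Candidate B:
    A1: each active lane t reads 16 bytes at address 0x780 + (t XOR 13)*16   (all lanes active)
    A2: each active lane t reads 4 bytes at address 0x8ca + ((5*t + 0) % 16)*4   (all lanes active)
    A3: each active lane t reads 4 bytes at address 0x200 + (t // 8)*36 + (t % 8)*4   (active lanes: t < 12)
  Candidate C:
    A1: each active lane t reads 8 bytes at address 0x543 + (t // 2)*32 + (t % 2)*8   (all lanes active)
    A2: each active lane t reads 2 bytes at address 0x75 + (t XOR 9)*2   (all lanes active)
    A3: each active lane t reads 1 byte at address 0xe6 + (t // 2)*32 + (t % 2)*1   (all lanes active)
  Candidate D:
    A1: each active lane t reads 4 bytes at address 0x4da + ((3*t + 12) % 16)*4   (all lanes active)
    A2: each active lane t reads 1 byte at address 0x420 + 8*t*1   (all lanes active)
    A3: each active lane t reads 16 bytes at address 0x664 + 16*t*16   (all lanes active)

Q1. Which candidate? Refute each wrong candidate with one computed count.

B: A2 gives 3 transactions, not 2
C: A3 gives 8 transactions, not 9
D: A1 gives 3 transactions, not 8
A: all counts match (8,2,9)

Answer: A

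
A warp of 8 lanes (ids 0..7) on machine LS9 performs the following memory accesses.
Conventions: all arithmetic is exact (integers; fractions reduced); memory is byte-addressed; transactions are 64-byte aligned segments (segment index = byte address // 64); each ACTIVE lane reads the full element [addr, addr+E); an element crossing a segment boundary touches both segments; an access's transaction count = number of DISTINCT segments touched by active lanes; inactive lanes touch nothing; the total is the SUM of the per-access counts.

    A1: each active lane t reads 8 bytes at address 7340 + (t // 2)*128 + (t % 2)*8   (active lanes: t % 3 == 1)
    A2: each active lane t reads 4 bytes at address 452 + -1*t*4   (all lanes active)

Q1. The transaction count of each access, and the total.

A1: 3 transactions
A2: 2 transactions

Answer: 3,2; total 5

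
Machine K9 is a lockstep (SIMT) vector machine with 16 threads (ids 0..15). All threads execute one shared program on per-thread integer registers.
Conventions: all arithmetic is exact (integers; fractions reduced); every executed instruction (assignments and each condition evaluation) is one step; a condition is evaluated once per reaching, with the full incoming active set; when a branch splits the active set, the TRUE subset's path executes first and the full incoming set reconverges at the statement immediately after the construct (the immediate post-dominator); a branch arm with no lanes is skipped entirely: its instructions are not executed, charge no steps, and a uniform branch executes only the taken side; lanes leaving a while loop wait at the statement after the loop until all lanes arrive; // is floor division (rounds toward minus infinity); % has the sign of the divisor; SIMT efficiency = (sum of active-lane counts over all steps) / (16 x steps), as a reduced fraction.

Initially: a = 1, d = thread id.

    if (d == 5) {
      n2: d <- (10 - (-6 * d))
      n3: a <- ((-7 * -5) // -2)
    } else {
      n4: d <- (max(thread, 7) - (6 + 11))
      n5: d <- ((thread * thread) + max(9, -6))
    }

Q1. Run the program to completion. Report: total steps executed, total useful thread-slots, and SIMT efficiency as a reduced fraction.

Answer: 5 steps, 48 useful, 3/5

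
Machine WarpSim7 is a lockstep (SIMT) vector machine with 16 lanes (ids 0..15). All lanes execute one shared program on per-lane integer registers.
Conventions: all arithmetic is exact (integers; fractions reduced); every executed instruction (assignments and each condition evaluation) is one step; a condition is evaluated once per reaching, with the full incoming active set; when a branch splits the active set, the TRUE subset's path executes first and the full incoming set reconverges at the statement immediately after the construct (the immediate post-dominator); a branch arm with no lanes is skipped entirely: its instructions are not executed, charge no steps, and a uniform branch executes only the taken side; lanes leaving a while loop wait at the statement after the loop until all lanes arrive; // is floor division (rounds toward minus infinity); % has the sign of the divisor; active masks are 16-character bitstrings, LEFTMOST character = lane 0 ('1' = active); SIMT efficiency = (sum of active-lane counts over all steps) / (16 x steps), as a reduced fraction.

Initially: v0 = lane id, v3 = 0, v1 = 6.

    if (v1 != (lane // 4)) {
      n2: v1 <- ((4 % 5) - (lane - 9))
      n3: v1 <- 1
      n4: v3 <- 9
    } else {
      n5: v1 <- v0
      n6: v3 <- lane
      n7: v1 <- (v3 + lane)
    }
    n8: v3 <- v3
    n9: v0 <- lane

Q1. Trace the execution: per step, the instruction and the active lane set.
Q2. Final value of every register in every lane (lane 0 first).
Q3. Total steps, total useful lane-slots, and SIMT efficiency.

step 0: eval (v1 != (lane // 4))     1111111111111111
step 1: v1 <- ((4 % 5) - (lane - 9)) 1111111111111111
step 2: v1 <- 1                      1111111111111111
step 3: v3 <- 9                      1111111111111111
step 4: v3 <- v3                     1111111111111111
step 5: v0 <- lane                   1111111111111111

Answer: 6 steps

v0: 0,1,2,3,4,5,6,7,8,9,10,11,12,13,14,15
v3: 9,9,9,9,9,9,9,9,9,9,9,9,9,9,9,9
v1: 1,1,1,1,1,1,1,1,1,1,1,1,1,1,1,1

steps = 6; useful = 96; efficiency = 96/96 = 1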